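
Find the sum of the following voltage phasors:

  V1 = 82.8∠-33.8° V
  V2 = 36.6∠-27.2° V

Step 1 — Convert each phasor to rectangular form:
  V1 = 82.8·(cos(-33.8°) + j·sin(-33.8°)) = 68.81 - j46.06 V
  V2 = 36.6·(cos(-27.2°) + j·sin(-27.2°)) = 32.55 - j16.73 V
Step 2 — Sum components: V_total = 101.4 - j62.79 V.
Step 3 — Convert to polar: |V_total| = 119.2 V, ∠V_total = -31.8°.

V_total = 119.2∠-31.8° V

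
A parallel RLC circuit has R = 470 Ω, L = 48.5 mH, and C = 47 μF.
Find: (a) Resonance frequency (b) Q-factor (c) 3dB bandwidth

Step 1 — Resonance: ω₀ = 1/√(LC) = 1/√(0.0485·4.7e-05) = 662.3 rad/s.
Step 2 — f₀ = ω₀/(2π) = 105.4 Hz.
Step 3 — Parallel Q: Q = R/(ω₀L) = 470/(662.3·0.0485) = 14.63.
Step 4 — Bandwidth: Δω = ω₀/Q = 45.27 rad/s; BW = Δω/(2π) = 7.205 Hz.

(a) f₀ = 105.4 Hz  (b) Q = 14.63  (c) BW = 7.205 Hz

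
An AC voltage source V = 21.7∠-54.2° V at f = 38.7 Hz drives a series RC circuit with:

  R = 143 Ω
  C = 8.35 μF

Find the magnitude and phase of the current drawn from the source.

Step 1 — Angular frequency: ω = 2π·f = 2π·38.7 = 243.2 rad/s.
Step 2 — Component impedances:
  R: Z = R = 143 Ω
  C: Z = 1/(jωC) = -j/(ω·C) = 0 - j492.5 Ω
Step 3 — Series combination: Z_total = R + C = 143 - j492.5 Ω = 512.9∠-73.8° Ω.
Step 4 — Source phasor: V = 21.7∠-54.2° V = 12.69 - j17.6 V.
Step 5 — Ohm's law: I = V / Z_total = (12.69 - j17.6) / (143 - j492.5) = 0.03986 + j0.0142 A.
Step 6 — Convert to polar: |I| = 0.04231 A, ∠I = 19.6°.

I = 0.04231∠19.6° A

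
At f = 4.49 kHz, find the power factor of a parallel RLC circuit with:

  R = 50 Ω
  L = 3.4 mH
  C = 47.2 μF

Step 1 — Angular frequency: ω = 2π·f = 2π·4490 = 2.821e+04 rad/s.
Step 2 — Component impedances:
  R: Z = R = 50 Ω
  L: Z = jωL = j·2.821e+04·0.0034 = 0 + j95.92 Ω
  C: Z = 1/(jωC) = -j/(ω·C) = 0 - j0.751 Ω
Step 3 — Parallel combination: 1/Z_total = 1/R + 1/L + 1/C; Z_total = 0.01146 - j0.7567 Ω = 0.7568∠-89.1° Ω.
Step 4 — Power factor: PF = cos(φ) = Re(Z)/|Z| = 0.01146/0.7568 = 0.01514.
Step 5 — Type: Im(Z) = -0.7567 ⇒ leading (phase φ = -89.1°).

PF = 0.01514 (leading, φ = -89.1°)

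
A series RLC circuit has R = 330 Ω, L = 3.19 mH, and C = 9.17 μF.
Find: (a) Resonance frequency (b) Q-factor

Step 1 — Resonance condition Im(Z)=0 gives ω₀ = 1/√(LC).
Step 2 — ω₀ = 1/√(0.00319·9.17e-06) = 5847 rad/s.
Step 3 — f₀ = ω₀/(2π) = 930.6 Hz.
Step 4 — Series Q: Q = ω₀L/R = 5847·0.00319/330 = 0.05652.

(a) f₀ = 930.6 Hz  (b) Q = 0.05652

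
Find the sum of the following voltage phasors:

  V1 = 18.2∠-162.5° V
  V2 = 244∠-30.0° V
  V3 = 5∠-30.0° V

Step 1 — Convert each phasor to rectangular form:
  V1 = 18.2·(cos(-162.5°) + j·sin(-162.5°)) = -17.36 - j5.473 V
  V2 = 244·(cos(-30.0°) + j·sin(-30.0°)) = 211.3 - j122 V
  V3 = 5·(cos(-30.0°) + j·sin(-30.0°)) = 4.33 - j2.5 V
Step 2 — Sum components: V_total = 198.3 - j130 V.
Step 3 — Convert to polar: |V_total| = 237.1 V, ∠V_total = -33.2°.

V_total = 237.1∠-33.2° V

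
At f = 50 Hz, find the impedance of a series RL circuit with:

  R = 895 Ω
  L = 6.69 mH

Step 1 — Angular frequency: ω = 2π·f = 2π·50 = 314.2 rad/s.
Step 2 — Component impedances:
  R: Z = R = 895 Ω
  L: Z = jωL = j·314.2·0.00669 = 0 + j2.102 Ω
Step 3 — Series combination: Z_total = R + L = 895 + j2.102 Ω = 895∠0.1° Ω.

Z = 895 + j2.102 Ω = 895∠0.1° Ω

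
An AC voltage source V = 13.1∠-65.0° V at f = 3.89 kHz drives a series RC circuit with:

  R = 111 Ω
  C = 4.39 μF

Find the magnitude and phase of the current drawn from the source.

Step 1 — Angular frequency: ω = 2π·f = 2π·3890 = 2.444e+04 rad/s.
Step 2 — Component impedances:
  R: Z = R = 111 Ω
  C: Z = 1/(jωC) = -j/(ω·C) = 0 - j9.32 Ω
Step 3 — Series combination: Z_total = R + C = 111 - j9.32 Ω = 111.4∠-4.8° Ω.
Step 4 — Source phasor: V = 13.1∠-65.0° V = 5.536 - j11.87 V.
Step 5 — Ohm's law: I = V / Z_total = (5.536 - j11.87) / (111 - j9.32) = 0.05845 - j0.1021 A.
Step 6 — Convert to polar: |I| = 0.1176 A, ∠I = -60.2°.

I = 0.1176∠-60.2° A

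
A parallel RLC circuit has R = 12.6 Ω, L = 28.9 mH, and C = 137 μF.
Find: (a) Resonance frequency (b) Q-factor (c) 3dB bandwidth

Step 1 — Resonance: ω₀ = 1/√(LC) = 1/√(0.0289·0.000137) = 502.6 rad/s.
Step 2 — f₀ = ω₀/(2π) = 79.99 Hz.
Step 3 — Parallel Q: Q = R/(ω₀L) = 12.6/(502.6·0.0289) = 0.8675.
Step 4 — Bandwidth: Δω = ω₀/Q = 579.3 rad/s; BW = Δω/(2π) = 92.2 Hz.

(a) f₀ = 79.99 Hz  (b) Q = 0.8675  (c) BW = 92.2 Hz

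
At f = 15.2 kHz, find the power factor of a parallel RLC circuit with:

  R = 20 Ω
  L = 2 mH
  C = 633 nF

Step 1 — Angular frequency: ω = 2π·f = 2π·1.52e+04 = 9.55e+04 rad/s.
Step 2 — Component impedances:
  R: Z = R = 20 Ω
  L: Z = jωL = j·9.55e+04·0.002 = 0 + j191 Ω
  C: Z = 1/(jωC) = -j/(ω·C) = 0 - j16.54 Ω
Step 3 — Parallel combination: 1/Z_total = 1/R + 1/L + 1/C; Z_total = 9.01 - j9.951 Ω = 13.42∠-47.8° Ω.
Step 4 — Power factor: PF = cos(φ) = Re(Z)/|Z| = 9.0104/13.424 = 0.6712.
Step 5 — Type: Im(Z) = -9.951 ⇒ leading (phase φ = -47.8°).

PF = 0.6712 (leading, φ = -47.8°)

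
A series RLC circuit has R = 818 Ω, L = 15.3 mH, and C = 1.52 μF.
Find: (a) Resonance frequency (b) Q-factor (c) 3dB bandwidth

Step 1 — Resonance: ω₀ = 1/√(LC) = 1/√(0.0153·1.52e-06) = 6557 rad/s.
Step 2 — f₀ = ω₀/(2π) = 1044 Hz.
Step 3 — Series Q: Q = ω₀L/R = 6557·0.0153/818 = 0.1227.
Step 4 — Bandwidth: Δω = ω₀/Q = 5.346e+04 rad/s; BW = Δω/(2π) = 8509 Hz.

(a) f₀ = 1044 Hz  (b) Q = 0.1227  (c) BW = 8509 Hz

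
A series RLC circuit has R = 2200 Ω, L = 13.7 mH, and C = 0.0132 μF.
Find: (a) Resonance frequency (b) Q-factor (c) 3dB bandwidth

Step 1 — Resonance: ω₀ = 1/√(LC) = 1/√(0.0137·1.32e-08) = 7.436e+04 rad/s.
Step 2 — f₀ = ω₀/(2π) = 1.184e+04 Hz.
Step 3 — Series Q: Q = ω₀L/R = 7.436e+04·0.0137/2200 = 0.4631.
Step 4 — Bandwidth: Δω = ω₀/Q = 1.606e+05 rad/s; BW = Δω/(2π) = 2.556e+04 Hz.

(a) f₀ = 1.184e+04 Hz  (b) Q = 0.4631  (c) BW = 2.556e+04 Hz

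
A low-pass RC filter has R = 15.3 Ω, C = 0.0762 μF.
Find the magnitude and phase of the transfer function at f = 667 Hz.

Step 1 — Angular frequency: ω = 2π·667 = 4191 rad/s.
Step 2 — Transfer function: H(jω) = 1/(1 + jωRC).
Step 3 — Denominator: 1 + jωRC = 1 + j·4191·15.3·7.62e-08 = 1 + j0.004886.
Step 4 — H = 1 - j0.004886.
Step 5 — Magnitude: |H| = 1 (-0.0 dB); phase: φ = -0.3°.

|H| = 1 (-0.0 dB), φ = -0.3°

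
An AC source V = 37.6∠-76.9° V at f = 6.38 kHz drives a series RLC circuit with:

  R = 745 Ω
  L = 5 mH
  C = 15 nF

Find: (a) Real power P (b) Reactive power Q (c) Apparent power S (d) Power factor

Step 1 — Angular frequency: ω = 2π·f = 2π·6380 = 4.009e+04 rad/s.
Step 2 — Component impedances:
  R: Z = R = 745 Ω
  L: Z = jωL = j·4.009e+04·0.005 = 0 + j200.4 Ω
  C: Z = 1/(jωC) = -j/(ω·C) = 0 - j1663 Ω
Step 3 — Series combination: Z_total = R + L + C = 745 - j1463 Ω = 1641∠-63.0° Ω.
Step 4 — Source phasor: V = 37.6∠-76.9° V = 8.522 - j36.62 V.
Step 5 — Current: I = V / Z = 0.02224 - j0.0055 A = 0.02291∠-13.9° A.
Step 6 — Complex power: S = V·I* = 0.3909 - j0.7675 VA.
Step 7 — Real power: P = Re(S) = 0.3909 W.
Step 8 — Reactive power: Q = Im(S) = -0.7675 VAR.
Step 9 — Apparent power: |S| = 0.8613 VA.
Step 10 — Power factor: PF = P/|S| = 0.4539 (leading).

(a) P = 0.3909 W  (b) Q = -0.7675 VAR  (c) S = 0.8613 VA  (d) PF = 0.4539 (leading)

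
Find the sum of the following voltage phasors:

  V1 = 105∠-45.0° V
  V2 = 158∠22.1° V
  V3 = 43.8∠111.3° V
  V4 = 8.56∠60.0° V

Step 1 — Convert each phasor to rectangular form:
  V1 = 105·(cos(-45.0°) + j·sin(-45.0°)) = 74.25 - j74.25 V
  V2 = 158·(cos(22.1°) + j·sin(22.1°)) = 146.4 + j59.44 V
  V3 = 43.8·(cos(111.3°) + j·sin(111.3°)) = -15.91 + j40.81 V
  V4 = 8.56·(cos(60.0°) + j·sin(60.0°)) = 4.28 + j7.413 V
Step 2 — Sum components: V_total = 209 + j33.42 V.
Step 3 — Convert to polar: |V_total| = 211.7 V, ∠V_total = 9.1°.

V_total = 211.7∠9.1° V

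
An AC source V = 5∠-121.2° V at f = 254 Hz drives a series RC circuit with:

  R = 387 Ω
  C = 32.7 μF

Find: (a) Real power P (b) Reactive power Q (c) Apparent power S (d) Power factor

Step 1 — Angular frequency: ω = 2π·f = 2π·254 = 1596 rad/s.
Step 2 — Component impedances:
  R: Z = R = 387 Ω
  C: Z = 1/(jωC) = -j/(ω·C) = 0 - j19.16 Ω
Step 3 — Series combination: Z_total = R + C = 387 - j19.16 Ω = 387.5∠-2.8° Ω.
Step 4 — Source phasor: V = 5∠-121.2° V = -2.59 - j4.277 V.
Step 5 — Current: I = V / Z = -0.006131 - j0.01135 A = 0.0129∠-118.4° A.
Step 6 — Complex power: S = V·I* = 0.06444 - j0.003191 VA.
Step 7 — Real power: P = Re(S) = 0.06444 W.
Step 8 — Reactive power: Q = Im(S) = -0.003191 VAR.
Step 9 — Apparent power: |S| = 0.06452 VA.
Step 10 — Power factor: PF = P/|S| = 0.9988 (leading).

(a) P = 0.06444 W  (b) Q = -0.003191 VAR  (c) S = 0.06452 VA  (d) PF = 0.9988 (leading)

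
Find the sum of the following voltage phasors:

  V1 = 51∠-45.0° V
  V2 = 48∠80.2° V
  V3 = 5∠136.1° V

Step 1 — Convert each phasor to rectangular form:
  V1 = 51·(cos(-45.0°) + j·sin(-45.0°)) = 36.06 - j36.06 V
  V2 = 48·(cos(80.2°) + j·sin(80.2°)) = 8.17 + j47.3 V
  V3 = 5·(cos(136.1°) + j·sin(136.1°)) = -3.603 + j3.467 V
Step 2 — Sum components: V_total = 40.63 + j14.7 V.
Step 3 — Convert to polar: |V_total| = 43.21 V, ∠V_total = 19.9°.

V_total = 43.21∠19.9° V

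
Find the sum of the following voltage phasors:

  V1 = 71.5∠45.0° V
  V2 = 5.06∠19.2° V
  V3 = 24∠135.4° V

Step 1 — Convert each phasor to rectangular form:
  V1 = 71.5·(cos(45.0°) + j·sin(45.0°)) = 50.56 + j50.56 V
  V2 = 5.06·(cos(19.2°) + j·sin(19.2°)) = 4.779 + j1.664 V
  V3 = 24·(cos(135.4°) + j·sin(135.4°)) = -17.09 + j16.85 V
Step 2 — Sum components: V_total = 38.25 + j69.07 V.
Step 3 — Convert to polar: |V_total| = 78.96 V, ∠V_total = 61.0°.

V_total = 78.96∠61.0° V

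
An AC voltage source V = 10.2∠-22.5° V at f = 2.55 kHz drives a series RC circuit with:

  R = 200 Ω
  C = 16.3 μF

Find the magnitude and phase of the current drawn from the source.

Step 1 — Angular frequency: ω = 2π·f = 2π·2550 = 1.602e+04 rad/s.
Step 2 — Component impedances:
  R: Z = R = 200 Ω
  C: Z = 1/(jωC) = -j/(ω·C) = 0 - j3.829 Ω
Step 3 — Series combination: Z_total = R + C = 200 - j3.829 Ω = 200∠-1.1° Ω.
Step 4 — Source phasor: V = 10.2∠-22.5° V = 9.424 - j3.903 V.
Step 5 — Ohm's law: I = V / Z_total = (9.424 - j3.903) / (200 - j3.829) = 0.04747 - j0.01861 A.
Step 6 — Convert to polar: |I| = 0.05099 A, ∠I = -21.4°.

I = 0.05099∠-21.4° A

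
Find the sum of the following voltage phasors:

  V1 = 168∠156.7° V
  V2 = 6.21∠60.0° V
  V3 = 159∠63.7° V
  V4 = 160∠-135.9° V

Step 1 — Convert each phasor to rectangular form:
  V1 = 168·(cos(156.7°) + j·sin(156.7°)) = -154.3 + j66.45 V
  V2 = 6.21·(cos(60.0°) + j·sin(60.0°)) = 3.105 + j5.378 V
  V3 = 159·(cos(63.7°) + j·sin(63.7°)) = 70.45 + j142.5 V
  V4 = 160·(cos(-135.9°) + j·sin(-135.9°)) = -114.9 - j111.3 V
Step 2 — Sum components: V_total = -195.6 + j103 V.
Step 3 — Convert to polar: |V_total| = 221.1 V, ∠V_total = 152.2°.

V_total = 221.1∠152.2° V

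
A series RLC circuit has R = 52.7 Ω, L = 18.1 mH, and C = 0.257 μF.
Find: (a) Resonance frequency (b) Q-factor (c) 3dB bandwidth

Step 1 — Resonance: ω₀ = 1/√(LC) = 1/√(0.0181·2.57e-07) = 1.466e+04 rad/s.
Step 2 — f₀ = ω₀/(2π) = 2334 Hz.
Step 3 — Series Q: Q = ω₀L/R = 1.466e+04·0.0181/52.7 = 5.036.
Step 4 — Bandwidth: Δω = ω₀/Q = 2912 rad/s; BW = Δω/(2π) = 463.4 Hz.

(a) f₀ = 2334 Hz  (b) Q = 5.036  (c) BW = 463.4 Hz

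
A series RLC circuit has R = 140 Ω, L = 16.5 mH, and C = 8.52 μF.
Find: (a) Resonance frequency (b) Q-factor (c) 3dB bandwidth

Step 1 — Resonance condition Im(Z)=0 gives ω₀ = 1/√(LC).
Step 2 — ω₀ = 1/√(0.0165·8.52e-06) = 2667 rad/s.
Step 3 — f₀ = ω₀/(2π) = 424.5 Hz.
Step 4 — Series Q: Q = ω₀L/R = 2667·0.0165/140 = 0.3143.
Step 5 — 3dB bandwidth: Δω = ω₀/Q = 8485 rad/s; BW = Δω/(2π) = 1350 Hz.

(a) f₀ = 424.5 Hz  (b) Q = 0.3143  (c) BW = 1350 Hz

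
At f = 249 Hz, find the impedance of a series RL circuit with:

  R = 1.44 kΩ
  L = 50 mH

Step 1 — Angular frequency: ω = 2π·f = 2π·249 = 1565 rad/s.
Step 2 — Component impedances:
  R: Z = R = 1440 Ω
  L: Z = jωL = j·1565·0.05 = 0 + j78.23 Ω
Step 3 — Series combination: Z_total = R + L = 1440 + j78.23 Ω = 1442∠3.1° Ω.

Z = 1440 + j78.23 Ω = 1442∠3.1° Ω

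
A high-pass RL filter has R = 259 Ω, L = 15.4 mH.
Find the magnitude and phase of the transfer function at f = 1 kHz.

Step 1 — Angular frequency: ω = 2π·1000 = 6283 rad/s.
Step 2 — Transfer function: H(jω) = jωL/(R + jωL).
Step 3 — Numerator jωL = j·96.76; denominator R + jωL = 259 + j96.76.
Step 4 — H = 0.1225 + j0.3278.
Step 5 — Magnitude: |H| = 0.35 (-9.1 dB); phase: φ = 69.5°.

|H| = 0.35 (-9.1 dB), φ = 69.5°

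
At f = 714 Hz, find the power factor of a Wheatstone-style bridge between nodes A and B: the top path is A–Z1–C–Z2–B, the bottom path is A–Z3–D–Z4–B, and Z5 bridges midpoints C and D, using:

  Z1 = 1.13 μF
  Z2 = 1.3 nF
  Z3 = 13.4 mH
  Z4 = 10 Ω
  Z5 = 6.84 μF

Step 1 — Angular frequency: ω = 2π·f = 2π·714 = 4486 rad/s.
Step 2 — Component impedances:
  Z1: Z = 1/(jωC) = -j/(ω·C) = 0 - j197.3 Ω
  Z2: Z = 1/(jωC) = -j/(ω·C) = 0 - j1.715e+05 Ω
  Z3: Z = jωL = j·4486·0.0134 = 0 + j60.12 Ω
  Z4: Z = R = 10 Ω
  Z5: Z = 1/(jωC) = -j/(ω·C) = 0 - j32.59 Ω
Step 3 — Bridge requires nodal analysis (the Z5 bridge couples midpoints C and D, so the two paths cannot be reduced to a simple series/parallel combination). Setting node B to ground and injecting 1 A at node A, the 3-node admittance system at A, C, D solves to V_A = Z_AB = 10 + j81.41 Ω = 82.02∠83.0° Ω.
Step 4 — Power factor: PF = cos(φ) = Re(Z)/|Z| = 10/82.02 = 0.1219.
Step 5 — Type: Im(Z) = 81.41 ⇒ lagging (phase φ = 83.0°).

PF = 0.1219 (lagging, φ = 83.0°)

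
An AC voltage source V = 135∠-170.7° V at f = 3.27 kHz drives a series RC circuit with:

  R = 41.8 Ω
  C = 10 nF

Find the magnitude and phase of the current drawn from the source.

Step 1 — Angular frequency: ω = 2π·f = 2π·3270 = 2.055e+04 rad/s.
Step 2 — Component impedances:
  R: Z = R = 41.8 Ω
  C: Z = 1/(jωC) = -j/(ω·C) = 0 - j4867 Ω
Step 3 — Series combination: Z_total = R + C = 41.8 - j4867 Ω = 4867∠-89.5° Ω.
Step 4 — Source phasor: V = 135∠-170.7° V = -133.2 - j21.82 V.
Step 5 — Ohm's law: I = V / Z_total = (-133.2 - j21.82) / (41.8 - j4867) = 0.004247 - j0.02741 A.
Step 6 — Convert to polar: |I| = 0.02774 A, ∠I = -81.2°.

I = 0.02774∠-81.2° A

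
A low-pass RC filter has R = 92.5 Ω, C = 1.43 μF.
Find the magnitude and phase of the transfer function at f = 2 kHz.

Step 1 — Angular frequency: ω = 2π·2000 = 1.257e+04 rad/s.
Step 2 — Transfer function: H(jω) = 1/(1 + jωRC).
Step 3 — Denominator: 1 + jωRC = 1 + j·1.257e+04·92.5·1.43e-06 = 1 + j1.662.
Step 4 — H = 0.2657 - j0.4417.
Step 5 — Magnitude: |H| = 0.5155 (-5.8 dB); phase: φ = -59.0°.

|H| = 0.5155 (-5.8 dB), φ = -59.0°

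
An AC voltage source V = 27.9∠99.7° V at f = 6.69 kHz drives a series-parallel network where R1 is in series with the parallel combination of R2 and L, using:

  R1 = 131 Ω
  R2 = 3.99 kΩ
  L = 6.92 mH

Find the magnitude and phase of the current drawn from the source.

Step 1 — Angular frequency: ω = 2π·f = 2π·6690 = 4.203e+04 rad/s.
Step 2 — Component impedances:
  R1: Z = R = 131 Ω
  R2: Z = R = 3990 Ω
  L: Z = jωL = j·4.203e+04·0.00692 = 0 + j290.9 Ω
Step 3 — Parallel branch: R2 || L = 1/(1/R2 + 1/L) = 21.09 + j289.3 Ω.
Step 4 — Series with R1: Z_total = R1 + (R2 || L) = 152.1 + j289.3 Ω = 326.9∠62.3° Ω.
Step 5 — Source phasor: V = 27.9∠99.7° V = -4.701 + j27.5 V.
Step 6 — Ohm's law: I = V / Z_total = (-4.701 + j27.5) / (152.1 + j289.3) = 0.06778 + j0.05188 A.
Step 7 — Convert to polar: |I| = 0.08535 A, ∠I = 37.4°.

I = 0.08535∠37.4° A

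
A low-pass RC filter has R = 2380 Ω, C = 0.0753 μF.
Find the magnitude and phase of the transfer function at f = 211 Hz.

Step 1 — Angular frequency: ω = 2π·211 = 1326 rad/s.
Step 2 — Transfer function: H(jω) = 1/(1 + jωRC).
Step 3 — Denominator: 1 + jωRC = 1 + j·1326·2380·7.53e-08 = 1 + j0.2376.
Step 4 — H = 0.9466 - j0.2249.
Step 5 — Magnitude: |H| = 0.9729 (-0.2 dB); phase: φ = -13.4°.

|H| = 0.9729 (-0.2 dB), φ = -13.4°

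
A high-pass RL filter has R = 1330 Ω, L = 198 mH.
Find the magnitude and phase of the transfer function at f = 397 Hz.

Step 1 — Angular frequency: ω = 2π·397 = 2494 rad/s.
Step 2 — Transfer function: H(jω) = jωL/(R + jωL).
Step 3 — Numerator jωL = j·493.9; denominator R + jωL = 1330 + j493.9.
Step 4 — H = 0.1212 + j0.3263.
Step 5 — Magnitude: |H| = 0.3481 (-9.2 dB); phase: φ = 69.6°.

|H| = 0.3481 (-9.2 dB), φ = 69.6°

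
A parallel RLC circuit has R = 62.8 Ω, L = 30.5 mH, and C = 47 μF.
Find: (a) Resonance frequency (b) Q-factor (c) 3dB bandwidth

Step 1 — Resonance: ω₀ = 1/√(LC) = 1/√(0.0305·4.7e-05) = 835.2 rad/s.
Step 2 — f₀ = ω₀/(2π) = 132.9 Hz.
Step 3 — Parallel Q: Q = R/(ω₀L) = 62.8/(835.2·0.0305) = 2.465.
Step 4 — Bandwidth: Δω = ω₀/Q = 338.8 rad/s; BW = Δω/(2π) = 53.92 Hz.

(a) f₀ = 132.9 Hz  (b) Q = 2.465  (c) BW = 53.92 Hz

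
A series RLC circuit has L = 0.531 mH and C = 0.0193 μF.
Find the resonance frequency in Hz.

Step 1 — Resonance condition Im(Z)=0 gives ω₀ = 1/√(LC).
Step 2 — ω₀ = 1/√(0.000531·1.93e-08) = 3.124e+05 rad/s.
Step 3 — f₀ = ω₀/(2π) = 4.972e+04 Hz.

f₀ = 4.972e+04 Hz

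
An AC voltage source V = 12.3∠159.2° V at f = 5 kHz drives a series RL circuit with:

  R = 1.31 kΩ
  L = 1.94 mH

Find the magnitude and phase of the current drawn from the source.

Step 1 — Angular frequency: ω = 2π·f = 2π·5000 = 3.142e+04 rad/s.
Step 2 — Component impedances:
  R: Z = R = 1310 Ω
  L: Z = jωL = j·3.142e+04·0.00194 = 0 + j60.95 Ω
Step 3 — Series combination: Z_total = R + L = 1310 + j60.95 Ω = 1311∠2.7° Ω.
Step 4 — Source phasor: V = 12.3∠159.2° V = -11.5 + j4.368 V.
Step 5 — Ohm's law: I = V / Z_total = (-11.5 + j4.368) / (1310 + j60.95) = -0.008604 + j0.003734 A.
Step 6 — Convert to polar: |I| = 0.009379 A, ∠I = 156.5°.

I = 0.009379∠156.5° A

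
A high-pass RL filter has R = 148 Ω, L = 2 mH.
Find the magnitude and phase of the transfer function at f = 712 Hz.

Step 1 — Angular frequency: ω = 2π·712 = 4474 rad/s.
Step 2 — Transfer function: H(jω) = jωL/(R + jωL).
Step 3 — Numerator jωL = j·8.947; denominator R + jωL = 148 + j8.947.
Step 4 — H = 0.003641 + j0.06023.
Step 5 — Magnitude: |H| = 0.06034 (-24.4 dB); phase: φ = 86.5°.

|H| = 0.06034 (-24.4 dB), φ = 86.5°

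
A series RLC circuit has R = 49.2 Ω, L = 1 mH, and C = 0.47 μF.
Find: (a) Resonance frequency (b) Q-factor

Step 1 — Resonance condition Im(Z)=0 gives ω₀ = 1/√(LC).
Step 2 — ω₀ = 1/√(0.001·4.7e-07) = 4.613e+04 rad/s.
Step 3 — f₀ = ω₀/(2π) = 7341 Hz.
Step 4 — Series Q: Q = ω₀L/R = 4.613e+04·0.001/49.2 = 0.9375.

(a) f₀ = 7341 Hz  (b) Q = 0.9375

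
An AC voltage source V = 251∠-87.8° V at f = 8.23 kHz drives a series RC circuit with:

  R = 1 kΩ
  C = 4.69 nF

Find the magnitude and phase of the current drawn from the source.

Step 1 — Angular frequency: ω = 2π·f = 2π·8230 = 5.171e+04 rad/s.
Step 2 — Component impedances:
  R: Z = R = 1000 Ω
  C: Z = 1/(jωC) = -j/(ω·C) = 0 - j4123 Ω
Step 3 — Series combination: Z_total = R + C = 1000 - j4123 Ω = 4243∠-76.4° Ω.
Step 4 — Source phasor: V = 251∠-87.8° V = 9.635 - j250.8 V.
Step 5 — Ohm's law: I = V / Z_total = (9.635 - j250.8) / (1000 - j4123) = 0.05798 - j0.01173 A.
Step 6 — Convert to polar: |I| = 0.05916 A, ∠I = -11.4°.

I = 0.05916∠-11.4° A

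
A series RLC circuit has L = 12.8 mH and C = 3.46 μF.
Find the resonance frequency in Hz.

Step 1 — Resonance condition Im(Z)=0 gives ω₀ = 1/√(LC).
Step 2 — ω₀ = 1/√(0.0128·3.46e-06) = 4752 rad/s.
Step 3 — f₀ = ω₀/(2π) = 756.3 Hz.

f₀ = 756.3 Hz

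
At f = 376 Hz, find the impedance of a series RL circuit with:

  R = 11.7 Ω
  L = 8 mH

Step 1 — Angular frequency: ω = 2π·f = 2π·376 = 2362 rad/s.
Step 2 — Component impedances:
  R: Z = R = 11.7 Ω
  L: Z = jωL = j·2362·0.008 = 0 + j18.9 Ω
Step 3 — Series combination: Z_total = R + L = 11.7 + j18.9 Ω = 22.23∠58.2° Ω.

Z = 11.7 + j18.9 Ω = 22.23∠58.2° Ω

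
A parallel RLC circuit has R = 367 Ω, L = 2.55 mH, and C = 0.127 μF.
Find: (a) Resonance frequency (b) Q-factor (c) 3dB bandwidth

Step 1 — Resonance: ω₀ = 1/√(LC) = 1/√(0.00255·1.27e-07) = 5.557e+04 rad/s.
Step 2 — f₀ = ω₀/(2π) = 8844 Hz.
Step 3 — Parallel Q: Q = R/(ω₀L) = 367/(5.557e+04·0.00255) = 2.59.
Step 4 — Bandwidth: Δω = ω₀/Q = 2.146e+04 rad/s; BW = Δω/(2π) = 3415 Hz.

(a) f₀ = 8844 Hz  (b) Q = 2.59  (c) BW = 3415 Hz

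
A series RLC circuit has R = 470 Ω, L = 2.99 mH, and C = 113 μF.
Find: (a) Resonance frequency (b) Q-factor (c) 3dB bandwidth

Step 1 — Resonance condition Im(Z)=0 gives ω₀ = 1/√(LC).
Step 2 — ω₀ = 1/√(0.00299·0.000113) = 1720 rad/s.
Step 3 — f₀ = ω₀/(2π) = 273.8 Hz.
Step 4 — Series Q: Q = ω₀L/R = 1720·0.00299/470 = 0.01094.
Step 5 — 3dB bandwidth: Δω = ω₀/Q = 1.572e+05 rad/s; BW = Δω/(2π) = 2.502e+04 Hz.

(a) f₀ = 273.8 Hz  (b) Q = 0.01094  (c) BW = 2.502e+04 Hz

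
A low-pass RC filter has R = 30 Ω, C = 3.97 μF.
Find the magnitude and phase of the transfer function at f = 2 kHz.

Step 1 — Angular frequency: ω = 2π·2000 = 1.257e+04 rad/s.
Step 2 — Transfer function: H(jω) = 1/(1 + jωRC).
Step 3 — Denominator: 1 + jωRC = 1 + j·1.257e+04·30·3.97e-06 = 1 + j1.497.
Step 4 — H = 0.3086 - j0.4619.
Step 5 — Magnitude: |H| = 0.5556 (-5.1 dB); phase: φ = -56.3°.

|H| = 0.5556 (-5.1 dB), φ = -56.3°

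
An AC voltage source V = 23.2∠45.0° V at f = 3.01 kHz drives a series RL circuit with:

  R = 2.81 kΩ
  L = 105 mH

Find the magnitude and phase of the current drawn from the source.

Step 1 — Angular frequency: ω = 2π·f = 2π·3010 = 1.891e+04 rad/s.
Step 2 — Component impedances:
  R: Z = R = 2810 Ω
  L: Z = jωL = j·1.891e+04·0.105 = 0 + j1986 Ω
Step 3 — Series combination: Z_total = R + L = 2810 + j1986 Ω = 3441∠35.2° Ω.
Step 4 — Source phasor: V = 23.2∠45.0° V = 16.4 + j16.4 V.
Step 5 — Ohm's law: I = V / Z_total = (16.4 + j16.4) / (2810 + j1986) = 0.006645 + j0.001142 A.
Step 6 — Convert to polar: |I| = 0.006743 A, ∠I = 9.8°.

I = 0.006743∠9.8° A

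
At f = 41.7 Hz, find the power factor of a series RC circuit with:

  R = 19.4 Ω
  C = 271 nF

Step 1 — Angular frequency: ω = 2π·f = 2π·41.7 = 262 rad/s.
Step 2 — Component impedances:
  R: Z = R = 19.4 Ω
  C: Z = 1/(jωC) = -j/(ω·C) = 0 - j1.408e+04 Ω
Step 3 — Series combination: Z_total = R + C = 19.4 - j1.408e+04 Ω = 1.408e+04∠-89.9° Ω.
Step 4 — Power factor: PF = cos(φ) = Re(Z)/|Z| = 19.4/14084 = 0.001377.
Step 5 — Type: Im(Z) = -1.408e+04 ⇒ leading (phase φ = -89.9°).

PF = 0.001377 (leading, φ = -89.9°)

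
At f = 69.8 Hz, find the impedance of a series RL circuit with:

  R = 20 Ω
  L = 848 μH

Step 1 — Angular frequency: ω = 2π·f = 2π·69.8 = 438.6 rad/s.
Step 2 — Component impedances:
  R: Z = R = 20 Ω
  L: Z = jωL = j·438.6·0.000848 = 0 + j0.3719 Ω
Step 3 — Series combination: Z_total = R + L = 20 + j0.3719 Ω = 20∠1.1° Ω.

Z = 20 + j0.3719 Ω = 20∠1.1° Ω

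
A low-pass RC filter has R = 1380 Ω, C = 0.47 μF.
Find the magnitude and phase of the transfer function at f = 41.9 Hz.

Step 1 — Angular frequency: ω = 2π·41.9 = 263.3 rad/s.
Step 2 — Transfer function: H(jω) = 1/(1 + jωRC).
Step 3 — Denominator: 1 + jωRC = 1 + j·263.3·1380·4.7e-07 = 1 + j0.1708.
Step 4 — H = 0.9717 - j0.1659.
Step 5 — Magnitude: |H| = 0.9857 (-0.1 dB); phase: φ = -9.7°.

|H| = 0.9857 (-0.1 dB), φ = -9.7°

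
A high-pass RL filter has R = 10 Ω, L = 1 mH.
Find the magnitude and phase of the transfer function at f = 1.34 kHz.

Step 1 — Angular frequency: ω = 2π·1340 = 8419 rad/s.
Step 2 — Transfer function: H(jω) = jωL/(R + jωL).
Step 3 — Numerator jωL = j·8.419; denominator R + jωL = 10 + j8.419.
Step 4 — H = 0.4148 + j0.4927.
Step 5 — Magnitude: |H| = 0.6441 (-3.8 dB); phase: φ = 49.9°.

|H| = 0.6441 (-3.8 dB), φ = 49.9°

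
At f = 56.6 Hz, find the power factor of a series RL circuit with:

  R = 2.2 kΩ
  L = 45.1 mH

Step 1 — Angular frequency: ω = 2π·f = 2π·56.6 = 355.6 rad/s.
Step 2 — Component impedances:
  R: Z = R = 2200 Ω
  L: Z = jωL = j·355.6·0.0451 = 0 + j16.04 Ω
Step 3 — Series combination: Z_total = R + L = 2200 + j16.04 Ω = 2200∠0.4° Ω.
Step 4 — Power factor: PF = cos(φ) = Re(Z)/|Z| = 2200/2200 = 1.
Step 5 — Type: Im(Z) = 16.04 ⇒ lagging (phase φ = 0.4°).

PF = 1 (lagging, φ = 0.4°)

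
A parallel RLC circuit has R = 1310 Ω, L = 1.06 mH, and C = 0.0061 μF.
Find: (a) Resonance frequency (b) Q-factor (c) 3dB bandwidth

Step 1 — Resonance: ω₀ = 1/√(LC) = 1/√(0.00106·6.1e-09) = 3.933e+05 rad/s.
Step 2 — f₀ = ω₀/(2π) = 6.259e+04 Hz.
Step 3 — Parallel Q: Q = R/(ω₀L) = 1310/(3.933e+05·0.00106) = 3.143.
Step 4 — Bandwidth: Δω = ω₀/Q = 1.251e+05 rad/s; BW = Δω/(2π) = 1.992e+04 Hz.

(a) f₀ = 6.259e+04 Hz  (b) Q = 3.143  (c) BW = 1.992e+04 Hz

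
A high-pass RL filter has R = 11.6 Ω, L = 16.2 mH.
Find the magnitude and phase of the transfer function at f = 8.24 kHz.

Step 1 — Angular frequency: ω = 2π·8240 = 5.177e+04 rad/s.
Step 2 — Transfer function: H(jω) = jωL/(R + jωL).
Step 3 — Numerator jωL = j·838.7; denominator R + jωL = 11.6 + j838.7.
Step 4 — H = 0.9998 + j0.01383.
Step 5 — Magnitude: |H| = 0.9999 (-0.0 dB); phase: φ = 0.8°.

|H| = 0.9999 (-0.0 dB), φ = 0.8°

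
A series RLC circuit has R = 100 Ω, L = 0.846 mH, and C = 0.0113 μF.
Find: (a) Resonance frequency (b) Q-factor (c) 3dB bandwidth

Step 1 — Resonance condition Im(Z)=0 gives ω₀ = 1/√(LC).
Step 2 — ω₀ = 1/√(0.000846·1.13e-08) = 3.234e+05 rad/s.
Step 3 — f₀ = ω₀/(2π) = 5.147e+04 Hz.
Step 4 — Series Q: Q = ω₀L/R = 3.234e+05·0.000846/100 = 2.736.
Step 5 — 3dB bandwidth: Δω = ω₀/Q = 1.182e+05 rad/s; BW = Δω/(2π) = 1.881e+04 Hz.

(a) f₀ = 5.147e+04 Hz  (b) Q = 2.736  (c) BW = 1.881e+04 Hz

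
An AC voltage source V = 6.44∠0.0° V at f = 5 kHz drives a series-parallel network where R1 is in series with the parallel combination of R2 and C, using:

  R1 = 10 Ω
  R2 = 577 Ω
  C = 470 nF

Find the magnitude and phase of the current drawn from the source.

Step 1 — Angular frequency: ω = 2π·f = 2π·5000 = 3.142e+04 rad/s.
Step 2 — Component impedances:
  R1: Z = R = 10 Ω
  R2: Z = R = 577 Ω
  C: Z = 1/(jωC) = -j/(ω·C) = 0 - j67.73 Ω
Step 3 — Parallel branch: R2 || C = 1/(1/R2 + 1/C) = 7.841 - j66.81 Ω.
Step 4 — Series with R1: Z_total = R1 + (R2 || C) = 17.84 - j66.81 Ω = 69.15∠-75.0° Ω.
Step 5 — Source phasor: V = 6.44∠0.0° V = 6.44 V.
Step 6 — Ohm's law: I = V / Z_total = (6.44) / (17.84 - j66.81) = 0.02403 + j0.08998 A.
Step 7 — Convert to polar: |I| = 0.09314 A, ∠I = 75.0°.

I = 0.09314∠75.0° A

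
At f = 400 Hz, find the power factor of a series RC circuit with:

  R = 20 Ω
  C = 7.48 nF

Step 1 — Angular frequency: ω = 2π·f = 2π·400 = 2513 rad/s.
Step 2 — Component impedances:
  R: Z = R = 20 Ω
  C: Z = 1/(jωC) = -j/(ω·C) = 0 - j5.319e+04 Ω
Step 3 — Series combination: Z_total = R + C = 20 - j5.319e+04 Ω = 5.319e+04∠-90.0° Ω.
Step 4 — Power factor: PF = cos(φ) = Re(Z)/|Z| = 20/5.319e+04 = 0.000376.
Step 5 — Type: Im(Z) = -5.319e+04 ⇒ leading (phase φ = -90.0°).

PF = 0.000376 (leading, φ = -90.0°)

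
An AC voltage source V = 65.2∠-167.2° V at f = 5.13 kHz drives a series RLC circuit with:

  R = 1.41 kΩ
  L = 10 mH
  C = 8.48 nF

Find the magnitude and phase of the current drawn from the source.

Step 1 — Angular frequency: ω = 2π·f = 2π·5130 = 3.223e+04 rad/s.
Step 2 — Component impedances:
  R: Z = R = 1410 Ω
  L: Z = jωL = j·3.223e+04·0.01 = 0 + j322.3 Ω
  C: Z = 1/(jωC) = -j/(ω·C) = 0 - j3659 Ω
Step 3 — Series combination: Z_total = R + L + C = 1410 - j3336 Ω = 3622∠-67.1° Ω.
Step 4 — Source phasor: V = 65.2∠-167.2° V = -63.58 - j14.44 V.
Step 5 — Ohm's law: I = V / Z_total = (-63.58 - j14.44) / (1410 - j3336) = -0.00316 - j0.01772 A.
Step 6 — Convert to polar: |I| = 0.018 A, ∠I = -100.1°.

I = 0.018∠-100.1° A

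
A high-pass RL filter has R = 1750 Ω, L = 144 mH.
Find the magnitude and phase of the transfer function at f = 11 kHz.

Step 1 — Angular frequency: ω = 2π·1.1e+04 = 6.912e+04 rad/s.
Step 2 — Transfer function: H(jω) = jωL/(R + jωL).
Step 3 — Numerator jωL = j·9953; denominator R + jωL = 1750 + j9953.
Step 4 — H = 0.97 + j0.1706.
Step 5 — Magnitude: |H| = 0.9849 (-0.1 dB); phase: φ = 10.0°.

|H| = 0.9849 (-0.1 dB), φ = 10.0°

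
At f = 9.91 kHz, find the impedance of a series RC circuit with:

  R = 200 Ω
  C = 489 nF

Step 1 — Angular frequency: ω = 2π·f = 2π·9910 = 6.227e+04 rad/s.
Step 2 — Component impedances:
  R: Z = R = 200 Ω
  C: Z = 1/(jωC) = -j/(ω·C) = 0 - j32.84 Ω
Step 3 — Series combination: Z_total = R + C = 200 - j32.84 Ω = 202.7∠-9.3° Ω.

Z = 200 - j32.84 Ω = 202.7∠-9.3° Ω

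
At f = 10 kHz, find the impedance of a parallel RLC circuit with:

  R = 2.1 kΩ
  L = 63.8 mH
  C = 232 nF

Step 1 — Angular frequency: ω = 2π·f = 2π·1e+04 = 6.283e+04 rad/s.
Step 2 — Component impedances:
  R: Z = R = 2100 Ω
  L: Z = jωL = j·6.283e+04·0.0638 = 0 + j4009 Ω
  C: Z = 1/(jωC) = -j/(ω·C) = 0 - j68.6 Ω
Step 3 — Parallel combination: 1/Z_total = 1/R + 1/L + 1/C; Z_total = 2.317 - j69.72 Ω = 69.76∠-88.1° Ω.

Z = 2.317 - j69.72 Ω = 69.76∠-88.1° Ω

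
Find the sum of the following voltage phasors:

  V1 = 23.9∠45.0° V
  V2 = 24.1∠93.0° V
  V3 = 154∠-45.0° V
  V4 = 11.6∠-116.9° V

Step 1 — Convert each phasor to rectangular form:
  V1 = 23.9·(cos(45.0°) + j·sin(45.0°)) = 16.9 + j16.9 V
  V2 = 24.1·(cos(93.0°) + j·sin(93.0°)) = -1.261 + j24.07 V
  V3 = 154·(cos(-45.0°) + j·sin(-45.0°)) = 108.9 - j108.9 V
  V4 = 11.6·(cos(-116.9°) + j·sin(-116.9°)) = -5.248 - j10.34 V
Step 2 — Sum components: V_total = 119.3 - j78.27 V.
Step 3 — Convert to polar: |V_total| = 142.7 V, ∠V_total = -33.3°.

V_total = 142.7∠-33.3° V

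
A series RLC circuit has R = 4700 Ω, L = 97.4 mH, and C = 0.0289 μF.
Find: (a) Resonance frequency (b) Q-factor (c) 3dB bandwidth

Step 1 — Resonance condition Im(Z)=0 gives ω₀ = 1/√(LC).
Step 2 — ω₀ = 1/√(0.0974·2.89e-08) = 1.885e+04 rad/s.
Step 3 — f₀ = ω₀/(2π) = 3000 Hz.
Step 4 — Series Q: Q = ω₀L/R = 1.885e+04·0.0974/4700 = 0.3906.
Step 5 — 3dB bandwidth: Δω = ω₀/Q = 4.825e+04 rad/s; BW = Δω/(2π) = 7680 Hz.

(a) f₀ = 3000 Hz  (b) Q = 0.3906  (c) BW = 7680 Hz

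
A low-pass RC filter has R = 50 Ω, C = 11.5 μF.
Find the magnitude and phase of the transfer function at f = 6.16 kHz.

Step 1 — Angular frequency: ω = 2π·6160 = 3.87e+04 rad/s.
Step 2 — Transfer function: H(jω) = 1/(1 + jωRC).
Step 3 — Denominator: 1 + jωRC = 1 + j·3.87e+04·50·1.15e-05 = 1 + j22.26.
Step 4 — H = 0.002015 - j0.04484.
Step 5 — Magnitude: |H| = 0.04489 (-27.0 dB); phase: φ = -87.4°.

|H| = 0.04489 (-27.0 dB), φ = -87.4°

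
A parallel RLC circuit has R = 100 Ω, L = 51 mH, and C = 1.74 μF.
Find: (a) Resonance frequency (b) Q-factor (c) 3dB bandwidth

Step 1 — Resonance: ω₀ = 1/√(LC) = 1/√(0.051·1.74e-06) = 3357 rad/s.
Step 2 — f₀ = ω₀/(2π) = 534.3 Hz.
Step 3 — Parallel Q: Q = R/(ω₀L) = 100/(3357·0.051) = 0.5841.
Step 4 — Bandwidth: Δω = ω₀/Q = 5747 rad/s; BW = Δω/(2π) = 914.7 Hz.

(a) f₀ = 534.3 Hz  (b) Q = 0.5841  (c) BW = 914.7 Hz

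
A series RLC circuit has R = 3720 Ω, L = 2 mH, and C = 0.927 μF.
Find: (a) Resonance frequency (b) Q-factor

Step 1 — Resonance condition Im(Z)=0 gives ω₀ = 1/√(LC).
Step 2 — ω₀ = 1/√(0.002·9.27e-07) = 2.322e+04 rad/s.
Step 3 — f₀ = ω₀/(2π) = 3696 Hz.
Step 4 — Series Q: Q = ω₀L/R = 2.322e+04·0.002/3720 = 0.01249.

(a) f₀ = 3696 Hz  (b) Q = 0.01249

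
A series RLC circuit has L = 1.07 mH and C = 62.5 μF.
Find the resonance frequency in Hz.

Step 1 — Resonance condition Im(Z)=0 gives ω₀ = 1/√(LC).
Step 2 — ω₀ = 1/√(0.00107·6.25e-05) = 3867 rad/s.
Step 3 — f₀ = ω₀/(2π) = 615.4 Hz.

f₀ = 615.4 Hz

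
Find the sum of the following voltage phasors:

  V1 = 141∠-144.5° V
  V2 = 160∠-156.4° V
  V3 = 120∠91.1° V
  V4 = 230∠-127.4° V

Step 1 — Convert each phasor to rectangular form:
  V1 = 141·(cos(-144.5°) + j·sin(-144.5°)) = -114.8 - j81.88 V
  V2 = 160·(cos(-156.4°) + j·sin(-156.4°)) = -146.6 - j64.06 V
  V3 = 120·(cos(91.1°) + j·sin(91.1°)) = -2.304 + j120 V
  V4 = 230·(cos(-127.4°) + j·sin(-127.4°)) = -139.7 - j182.7 V
Step 2 — Sum components: V_total = -403.4 - j208.7 V.
Step 3 — Convert to polar: |V_total| = 454.2 V, ∠V_total = -152.6°.

V_total = 454.2∠-152.6° V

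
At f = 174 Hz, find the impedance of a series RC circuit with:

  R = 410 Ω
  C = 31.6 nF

Step 1 — Angular frequency: ω = 2π·f = 2π·174 = 1093 rad/s.
Step 2 — Component impedances:
  R: Z = R = 410 Ω
  C: Z = 1/(jωC) = -j/(ω·C) = 0 - j2.895e+04 Ω
Step 3 — Series combination: Z_total = R + C = 410 - j2.895e+04 Ω = 2.895e+04∠-89.2° Ω.

Z = 410 - j2.895e+04 Ω = 2.895e+04∠-89.2° Ω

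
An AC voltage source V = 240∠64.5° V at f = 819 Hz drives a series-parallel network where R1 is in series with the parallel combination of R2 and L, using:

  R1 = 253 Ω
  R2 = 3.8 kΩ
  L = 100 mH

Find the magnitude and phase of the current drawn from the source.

Step 1 — Angular frequency: ω = 2π·f = 2π·819 = 5146 rad/s.
Step 2 — Component impedances:
  R1: Z = R = 253 Ω
  R2: Z = R = 3800 Ω
  L: Z = jωL = j·5146·0.1 = 0 + j514.6 Ω
Step 3 — Parallel branch: R2 || L = 1/(1/R2 + 1/L) = 68.43 + j505.3 Ω.
Step 4 — Series with R1: Z_total = R1 + (R2 || L) = 321.4 + j505.3 Ω = 598.9∠57.5° Ω.
Step 5 — Source phasor: V = 240∠64.5° V = 103.3 + j216.6 V.
Step 6 — Ohm's law: I = V / Z_total = (103.3 + j216.6) / (321.4 + j505.3) = 0.3978 + j0.04856 A.
Step 7 — Convert to polar: |I| = 0.4007 A, ∠I = 7.0°.

I = 0.4007∠7.0° A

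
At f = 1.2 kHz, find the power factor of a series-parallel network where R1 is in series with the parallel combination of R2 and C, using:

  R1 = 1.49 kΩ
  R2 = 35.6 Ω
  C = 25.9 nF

Step 1 — Angular frequency: ω = 2π·f = 2π·1200 = 7540 rad/s.
Step 2 — Component impedances:
  R1: Z = R = 1490 Ω
  R2: Z = R = 35.6 Ω
  C: Z = 1/(jωC) = -j/(ω·C) = 0 - j5121 Ω
Step 3 — Parallel branch: R2 || C = 1/(1/R2 + 1/C) = 35.6 - j0.2475 Ω.
Step 4 — Series with R1: Z_total = R1 + (R2 || C) = 1526 - j0.2475 Ω = 1526∠-0.0° Ω.
Step 5 — Power factor: PF = cos(φ) = Re(Z)/|Z| = 1526/1526 = 1.
Step 6 — Type: Im(Z) = -0.2475 ⇒ leading (phase φ = -0.0°).

PF = 1 (leading, φ = -0.0°)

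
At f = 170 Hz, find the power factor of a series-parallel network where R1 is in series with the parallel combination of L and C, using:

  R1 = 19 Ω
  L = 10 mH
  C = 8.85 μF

Step 1 — Angular frequency: ω = 2π·f = 2π·170 = 1068 rad/s.
Step 2 — Component impedances:
  R1: Z = R = 19 Ω
  L: Z = jωL = j·1068·0.01 = 0 + j10.68 Ω
  C: Z = 1/(jωC) = -j/(ω·C) = 0 - j105.8 Ω
Step 3 — Parallel branch: L || C = 1/(1/L + 1/C) = 0 + j11.88 Ω.
Step 4 — Series with R1: Z_total = R1 + (L || C) = 19 + j11.88 Ω = 22.41∠32.0° Ω.
Step 5 — Power factor: PF = cos(φ) = Re(Z)/|Z| = 19/22.409 = 0.8479.
Step 6 — Type: Im(Z) = 11.88 ⇒ lagging (phase φ = 32.0°).

PF = 0.8479 (lagging, φ = 32.0°)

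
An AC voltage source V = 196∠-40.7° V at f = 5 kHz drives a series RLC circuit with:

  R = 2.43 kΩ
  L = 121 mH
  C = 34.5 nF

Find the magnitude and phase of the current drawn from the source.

Step 1 — Angular frequency: ω = 2π·f = 2π·5000 = 3.142e+04 rad/s.
Step 2 — Component impedances:
  R: Z = R = 2430 Ω
  L: Z = jωL = j·3.142e+04·0.121 = 0 + j3801 Ω
  C: Z = 1/(jωC) = -j/(ω·C) = 0 - j922.6 Ω
Step 3 — Series combination: Z_total = R + L + C = 2430 + j2879 Ω = 3767∠49.8° Ω.
Step 4 — Source phasor: V = 196∠-40.7° V = 148.6 - j127.8 V.
Step 5 — Ohm's law: I = V / Z_total = (148.6 - j127.8) / (2430 + j2879) = -0.0004823 - j0.05203 A.
Step 6 — Convert to polar: |I| = 0.05203 A, ∠I = -90.5°.

I = 0.05203∠-90.5° A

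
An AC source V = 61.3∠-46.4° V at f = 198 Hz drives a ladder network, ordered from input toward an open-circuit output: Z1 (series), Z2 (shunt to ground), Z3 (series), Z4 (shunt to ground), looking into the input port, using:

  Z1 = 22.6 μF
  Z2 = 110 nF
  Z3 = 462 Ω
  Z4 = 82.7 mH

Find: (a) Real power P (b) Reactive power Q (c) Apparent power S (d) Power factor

Step 1 — Angular frequency: ω = 2π·f = 2π·198 = 1244 rad/s.
Step 2 — Component impedances:
  Z1: Z = 1/(jωC) = -j/(ω·C) = 0 - j35.57 Ω
  Z2: Z = 1/(jωC) = -j/(ω·C) = 0 - j7307 Ω
  Z3: Z = R = 462 Ω
  Z4: Z = jωL = j·1244·0.0827 = 0 + j102.9 Ω
Step 3 — Ladder network (open output): work backward from the far end, alternating series and parallel combinations. Z_in = 473.3 + j38.43 Ω = 474.9∠4.6° Ω.
Step 4 — Source phasor: V = 61.3∠-46.4° V = 42.27 - j44.39 V.
Step 5 — Current: I = V / Z = 0.08116 - j0.1004 A = 0.1291∠-51.0° A.
Step 6 — Complex power: S = V·I* = 7.887 + j0.6404 VA.
Step 7 — Real power: P = Re(S) = 7.887 W.
Step 8 — Reactive power: Q = Im(S) = 0.6404 VAR.
Step 9 — Apparent power: |S| = 7.913 VA.
Step 10 — Power factor: PF = P/|S| = 0.9967 (lagging).

(a) P = 7.887 W  (b) Q = 0.6404 VAR  (c) S = 7.913 VA  (d) PF = 0.9967 (lagging)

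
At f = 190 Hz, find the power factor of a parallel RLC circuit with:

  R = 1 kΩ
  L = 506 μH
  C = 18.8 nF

Step 1 — Angular frequency: ω = 2π·f = 2π·190 = 1194 rad/s.
Step 2 — Component impedances:
  R: Z = R = 1000 Ω
  L: Z = jωL = j·1194·0.000506 = 0 + j0.6041 Ω
  C: Z = 1/(jωC) = -j/(ω·C) = 0 - j4.456e+04 Ω
Step 3 — Parallel combination: 1/Z_total = 1/R + 1/L + 1/C; Z_total = 0.0003649 + j0.6041 Ω = 0.6041∠90.0° Ω.
Step 4 — Power factor: PF = cos(φ) = Re(Z)/|Z| = 0.0003649/0.60407 = 0.0006041.
Step 5 — Type: Im(Z) = 0.6041 ⇒ lagging (phase φ = 90.0°).

PF = 0.0006041 (lagging, φ = 90.0°)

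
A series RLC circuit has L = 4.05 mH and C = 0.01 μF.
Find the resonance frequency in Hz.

Step 1 — Resonance condition Im(Z)=0 gives ω₀ = 1/√(LC).
Step 2 — ω₀ = 1/√(0.00405·1e-08) = 1.571e+05 rad/s.
Step 3 — f₀ = ω₀/(2π) = 2.501e+04 Hz.

f₀ = 2.501e+04 Hz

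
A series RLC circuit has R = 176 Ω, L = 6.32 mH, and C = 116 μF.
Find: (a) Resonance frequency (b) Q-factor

Step 1 — Resonance condition Im(Z)=0 gives ω₀ = 1/√(LC).
Step 2 — ω₀ = 1/√(0.00632·0.000116) = 1168 rad/s.
Step 3 — f₀ = ω₀/(2π) = 185.9 Hz.
Step 4 — Series Q: Q = ω₀L/R = 1168·0.00632/176 = 0.04194.

(a) f₀ = 185.9 Hz  (b) Q = 0.04194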